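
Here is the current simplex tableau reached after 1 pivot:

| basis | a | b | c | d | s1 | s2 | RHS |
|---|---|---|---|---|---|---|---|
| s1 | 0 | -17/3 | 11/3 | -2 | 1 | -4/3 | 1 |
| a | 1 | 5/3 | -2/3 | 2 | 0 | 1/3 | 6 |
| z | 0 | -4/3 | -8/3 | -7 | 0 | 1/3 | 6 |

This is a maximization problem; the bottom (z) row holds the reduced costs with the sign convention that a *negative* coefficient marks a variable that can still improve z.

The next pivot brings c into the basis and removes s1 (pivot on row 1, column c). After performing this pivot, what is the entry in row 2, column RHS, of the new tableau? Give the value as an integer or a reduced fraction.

Pivot element is row 1, column c: 11/3.
Normalize row 1: new (row 1, RHS) = 1/(11/3) = 3/11.
row 2 ← row 2 − (-2/3)·(new row 1): 6 − (-2/3)·(3/11) = 68/11.

68/11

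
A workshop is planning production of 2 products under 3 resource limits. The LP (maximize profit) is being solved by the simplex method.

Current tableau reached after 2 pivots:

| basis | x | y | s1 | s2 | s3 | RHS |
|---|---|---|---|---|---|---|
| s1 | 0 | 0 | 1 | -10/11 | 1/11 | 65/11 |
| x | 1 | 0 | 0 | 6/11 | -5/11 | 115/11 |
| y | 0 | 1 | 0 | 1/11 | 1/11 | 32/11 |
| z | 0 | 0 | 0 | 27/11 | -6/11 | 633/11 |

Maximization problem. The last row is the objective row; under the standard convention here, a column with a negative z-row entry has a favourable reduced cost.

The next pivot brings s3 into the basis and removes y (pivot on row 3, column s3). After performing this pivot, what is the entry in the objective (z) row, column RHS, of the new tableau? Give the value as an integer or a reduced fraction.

Pivot element is row 3, column s3: 1/11.
Normalize row 3: new (row 3, RHS) = (32/11)/(1/11) = 32.
z-row ← z-row − (-6/11)·(new row 3): 633/11 − (-6/11)·32 = 75.

75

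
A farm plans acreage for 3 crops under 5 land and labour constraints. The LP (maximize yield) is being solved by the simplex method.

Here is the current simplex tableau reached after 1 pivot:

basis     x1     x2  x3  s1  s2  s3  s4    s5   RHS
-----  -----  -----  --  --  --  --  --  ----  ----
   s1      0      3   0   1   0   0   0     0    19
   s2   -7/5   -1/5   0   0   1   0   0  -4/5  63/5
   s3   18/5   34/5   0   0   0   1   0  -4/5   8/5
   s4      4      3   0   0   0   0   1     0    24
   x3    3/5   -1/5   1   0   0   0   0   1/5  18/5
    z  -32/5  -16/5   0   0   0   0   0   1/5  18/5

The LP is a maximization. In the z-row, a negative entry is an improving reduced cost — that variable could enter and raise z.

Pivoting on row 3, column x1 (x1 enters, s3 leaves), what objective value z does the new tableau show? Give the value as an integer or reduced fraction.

58/9

Minimum ratio for x1: (8/5)/(18/5) = 4/9.
z changes by −(z-row coeff of x1)·ratio = −(-32/5)·(4/9) = 128/45.
New z = 18/5 + (128/45) = 58/9.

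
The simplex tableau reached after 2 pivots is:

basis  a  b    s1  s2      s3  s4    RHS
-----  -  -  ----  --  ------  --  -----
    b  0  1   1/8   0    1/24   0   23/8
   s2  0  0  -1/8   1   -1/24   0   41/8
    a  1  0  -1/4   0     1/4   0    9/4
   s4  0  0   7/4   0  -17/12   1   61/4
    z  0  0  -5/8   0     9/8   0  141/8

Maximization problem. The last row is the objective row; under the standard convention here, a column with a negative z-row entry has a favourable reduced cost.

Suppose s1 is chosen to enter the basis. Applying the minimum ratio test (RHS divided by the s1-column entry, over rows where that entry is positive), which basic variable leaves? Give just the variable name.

Ratios: row 1 (b): (23/8)/(1/8) = 23; row 2 (s2): entry -1/8 ≤ 0, skip; row 3 (a): entry -1/4 ≤ 0, skip; row 4 (s4): (61/4)/(7/4) = 61/7.
Minimum ratio 61/7 is in the s4 row, so s4 leaves.

s4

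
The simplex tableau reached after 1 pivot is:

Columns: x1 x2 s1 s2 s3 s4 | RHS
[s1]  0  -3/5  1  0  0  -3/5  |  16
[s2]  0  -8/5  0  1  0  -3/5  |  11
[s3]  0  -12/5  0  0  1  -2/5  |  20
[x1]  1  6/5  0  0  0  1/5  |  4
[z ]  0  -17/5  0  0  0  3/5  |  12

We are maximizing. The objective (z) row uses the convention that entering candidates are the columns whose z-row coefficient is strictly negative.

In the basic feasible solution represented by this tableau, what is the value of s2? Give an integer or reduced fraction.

11

s2 is basic (row 2); its value is the RHS of that row: 11.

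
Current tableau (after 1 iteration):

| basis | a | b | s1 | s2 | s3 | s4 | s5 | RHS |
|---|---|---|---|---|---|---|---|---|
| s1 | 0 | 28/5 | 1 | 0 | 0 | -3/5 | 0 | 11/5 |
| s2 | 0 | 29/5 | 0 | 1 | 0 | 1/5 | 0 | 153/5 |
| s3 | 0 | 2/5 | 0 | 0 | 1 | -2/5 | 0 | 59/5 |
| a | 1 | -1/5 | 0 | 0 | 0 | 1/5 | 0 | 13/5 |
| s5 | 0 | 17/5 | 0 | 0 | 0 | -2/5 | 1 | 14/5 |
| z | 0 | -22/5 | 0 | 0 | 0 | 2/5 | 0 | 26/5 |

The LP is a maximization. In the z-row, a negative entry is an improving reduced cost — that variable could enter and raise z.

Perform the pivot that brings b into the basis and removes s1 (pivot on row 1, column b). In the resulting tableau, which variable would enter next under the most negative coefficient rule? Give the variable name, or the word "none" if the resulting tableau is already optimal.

Pivot element 28/5. New z-row = old z-row − (-22/5)·(row 1/(28/5)).
Updated z-row coefficients: a: 0, b: 0, s1: 11/14, s2: 0, s3: 0, s4: -1/14, s5: 0.
The most negative is -1/14 in column s4, so s4 would enter next.

s4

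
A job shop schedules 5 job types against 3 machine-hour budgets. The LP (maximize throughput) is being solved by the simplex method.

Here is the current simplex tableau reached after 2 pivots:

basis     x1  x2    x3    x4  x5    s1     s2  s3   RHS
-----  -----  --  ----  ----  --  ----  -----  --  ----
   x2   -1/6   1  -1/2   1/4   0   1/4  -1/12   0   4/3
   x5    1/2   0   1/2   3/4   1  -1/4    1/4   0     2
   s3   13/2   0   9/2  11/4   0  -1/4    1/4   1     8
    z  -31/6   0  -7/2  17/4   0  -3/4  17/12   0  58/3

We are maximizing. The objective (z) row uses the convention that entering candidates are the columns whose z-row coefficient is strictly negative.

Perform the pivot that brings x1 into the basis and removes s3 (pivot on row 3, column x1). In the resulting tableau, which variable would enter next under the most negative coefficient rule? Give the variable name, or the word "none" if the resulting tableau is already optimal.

s1

Pivot element 13/2. New z-row = old z-row − (-31/6)·(row 3/(13/2)).
Updated z-row coefficients: x1: 0, x2: 0, x3: 1/13, x4: 251/39, x5: 0, s1: -37/39, s2: 21/13, s3: 31/39.
The most negative is -37/39 in column s1, so s1 would enter next.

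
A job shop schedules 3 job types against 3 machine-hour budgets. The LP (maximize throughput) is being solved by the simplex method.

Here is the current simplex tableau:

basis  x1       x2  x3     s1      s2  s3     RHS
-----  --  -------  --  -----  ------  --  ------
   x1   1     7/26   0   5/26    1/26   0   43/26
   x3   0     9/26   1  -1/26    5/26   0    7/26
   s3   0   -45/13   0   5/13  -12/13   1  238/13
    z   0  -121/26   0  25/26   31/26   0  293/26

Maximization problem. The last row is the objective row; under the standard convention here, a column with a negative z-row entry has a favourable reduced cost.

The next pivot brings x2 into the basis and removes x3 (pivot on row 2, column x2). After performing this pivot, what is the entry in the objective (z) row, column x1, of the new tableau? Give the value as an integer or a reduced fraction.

Pivot element is row 2, column x2: 9/26.
Normalize row 2: new (row 2, x1) = 0/(9/26) = 0.
z-row ← z-row − (-121/26)·(new row 2): 0 − (-121/26)·0 = 0.

0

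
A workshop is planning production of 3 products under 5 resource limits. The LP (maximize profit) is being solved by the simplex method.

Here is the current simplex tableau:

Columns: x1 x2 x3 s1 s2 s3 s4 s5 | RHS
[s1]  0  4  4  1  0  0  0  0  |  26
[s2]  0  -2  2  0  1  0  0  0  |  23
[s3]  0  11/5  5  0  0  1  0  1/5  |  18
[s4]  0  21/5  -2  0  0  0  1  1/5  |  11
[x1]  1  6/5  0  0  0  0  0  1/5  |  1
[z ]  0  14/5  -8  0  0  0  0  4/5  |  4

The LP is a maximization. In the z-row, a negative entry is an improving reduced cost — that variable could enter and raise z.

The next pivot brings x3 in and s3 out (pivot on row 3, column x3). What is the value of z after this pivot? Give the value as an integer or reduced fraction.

164/5

Minimum ratio for x3: 18/5 = 18/5.
z changes by −(z-row coeff of x3)·ratio = −(-8)·(18/5) = 144/5.
New z = 4 + (144/5) = 164/5.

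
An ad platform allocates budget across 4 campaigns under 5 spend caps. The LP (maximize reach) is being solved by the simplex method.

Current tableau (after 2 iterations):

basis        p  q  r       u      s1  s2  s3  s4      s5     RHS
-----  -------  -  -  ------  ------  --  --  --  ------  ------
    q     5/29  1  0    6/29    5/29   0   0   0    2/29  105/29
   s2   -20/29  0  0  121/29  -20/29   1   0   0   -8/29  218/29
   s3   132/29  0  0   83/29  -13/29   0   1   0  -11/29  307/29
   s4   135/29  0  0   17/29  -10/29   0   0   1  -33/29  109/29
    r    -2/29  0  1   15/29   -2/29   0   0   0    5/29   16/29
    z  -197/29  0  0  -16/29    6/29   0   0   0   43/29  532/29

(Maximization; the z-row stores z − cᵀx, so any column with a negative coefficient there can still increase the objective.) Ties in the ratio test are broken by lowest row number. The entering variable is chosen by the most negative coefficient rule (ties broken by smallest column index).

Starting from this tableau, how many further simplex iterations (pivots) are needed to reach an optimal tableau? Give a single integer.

pivot: p in, s4 out → z = 3217/135
pivot: s1 in, q out → z = 147/5
No improving column remains; optimal.

2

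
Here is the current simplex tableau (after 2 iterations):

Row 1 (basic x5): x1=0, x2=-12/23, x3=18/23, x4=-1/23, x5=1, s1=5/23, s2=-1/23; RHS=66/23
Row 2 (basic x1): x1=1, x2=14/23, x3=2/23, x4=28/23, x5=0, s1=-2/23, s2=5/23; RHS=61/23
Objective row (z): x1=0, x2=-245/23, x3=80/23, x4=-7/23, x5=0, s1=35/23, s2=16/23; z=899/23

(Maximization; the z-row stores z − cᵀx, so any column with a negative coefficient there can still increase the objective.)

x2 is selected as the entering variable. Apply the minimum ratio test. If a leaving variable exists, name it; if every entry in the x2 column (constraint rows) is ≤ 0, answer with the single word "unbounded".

x1

Ratios: row 1 (x5): entry -12/23 ≤ 0, skip; row 2 (x1): (61/23)/(14/23) = 61/14.
Minimum ratio is in the x1 row, so x1 leaves.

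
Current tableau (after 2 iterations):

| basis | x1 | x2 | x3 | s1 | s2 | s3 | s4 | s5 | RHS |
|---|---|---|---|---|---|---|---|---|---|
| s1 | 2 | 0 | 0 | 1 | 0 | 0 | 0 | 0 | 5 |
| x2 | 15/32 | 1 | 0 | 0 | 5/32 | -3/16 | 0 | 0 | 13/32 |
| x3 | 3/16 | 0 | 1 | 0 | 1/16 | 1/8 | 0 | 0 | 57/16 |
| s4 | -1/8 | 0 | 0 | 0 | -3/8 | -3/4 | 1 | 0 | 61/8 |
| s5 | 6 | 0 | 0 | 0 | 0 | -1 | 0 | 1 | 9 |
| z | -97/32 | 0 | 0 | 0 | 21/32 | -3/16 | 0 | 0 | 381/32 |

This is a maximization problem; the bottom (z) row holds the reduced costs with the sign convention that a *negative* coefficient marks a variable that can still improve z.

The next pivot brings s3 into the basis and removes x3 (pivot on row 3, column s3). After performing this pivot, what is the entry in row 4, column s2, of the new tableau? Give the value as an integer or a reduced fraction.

0

Pivot element is row 3, column s3: 1/8.
Normalize row 3: new (row 3, s2) = (1/16)/(1/8) = 1/2.
row 4 ← row 4 − (-3/4)·(new row 3): -3/8 − (-3/4)·(1/2) = 0.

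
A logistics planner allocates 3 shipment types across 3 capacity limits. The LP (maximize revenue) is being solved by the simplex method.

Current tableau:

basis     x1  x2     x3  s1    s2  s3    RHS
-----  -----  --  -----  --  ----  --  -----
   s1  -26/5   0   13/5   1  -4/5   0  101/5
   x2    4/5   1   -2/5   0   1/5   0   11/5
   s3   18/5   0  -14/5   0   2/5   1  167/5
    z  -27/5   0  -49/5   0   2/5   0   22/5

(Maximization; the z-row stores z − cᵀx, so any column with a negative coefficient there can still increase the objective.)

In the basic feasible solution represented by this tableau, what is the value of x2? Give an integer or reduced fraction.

x2 is basic (row 2); its value is the RHS of that row: 11/5.

11/5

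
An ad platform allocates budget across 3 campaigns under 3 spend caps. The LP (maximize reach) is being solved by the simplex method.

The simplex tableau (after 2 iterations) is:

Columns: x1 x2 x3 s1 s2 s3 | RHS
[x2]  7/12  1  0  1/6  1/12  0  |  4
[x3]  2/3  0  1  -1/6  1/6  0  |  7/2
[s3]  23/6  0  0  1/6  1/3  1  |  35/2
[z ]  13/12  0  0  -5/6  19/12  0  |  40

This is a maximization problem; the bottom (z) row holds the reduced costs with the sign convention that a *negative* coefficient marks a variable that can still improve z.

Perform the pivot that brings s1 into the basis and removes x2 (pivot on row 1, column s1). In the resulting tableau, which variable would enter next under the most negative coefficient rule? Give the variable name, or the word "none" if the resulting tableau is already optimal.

none

Pivot element 1/6. New z-row = old z-row − (-5/6)·(row 1/(1/6)).
Updated z-row coefficients: x1: 4, x2: 5, x3: 0, s1: 0, s2: 2, s3: 0.
No coefficient is strictly negative; the tableau after this pivot is optimal.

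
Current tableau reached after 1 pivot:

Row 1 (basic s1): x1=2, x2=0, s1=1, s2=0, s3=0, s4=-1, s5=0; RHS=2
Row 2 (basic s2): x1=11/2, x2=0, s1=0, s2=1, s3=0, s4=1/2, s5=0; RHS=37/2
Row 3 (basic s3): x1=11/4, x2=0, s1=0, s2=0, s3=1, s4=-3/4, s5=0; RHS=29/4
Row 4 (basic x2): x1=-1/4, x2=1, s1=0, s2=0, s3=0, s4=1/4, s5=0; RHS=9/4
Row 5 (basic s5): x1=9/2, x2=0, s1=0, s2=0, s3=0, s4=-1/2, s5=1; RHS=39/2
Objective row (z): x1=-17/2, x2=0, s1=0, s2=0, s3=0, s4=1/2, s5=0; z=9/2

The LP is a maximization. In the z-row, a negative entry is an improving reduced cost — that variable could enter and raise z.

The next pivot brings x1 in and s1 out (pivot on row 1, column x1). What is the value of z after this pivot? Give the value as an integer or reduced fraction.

Minimum ratio for x1: 2/2 = 1.
z changes by −(z-row coeff of x1)·ratio = −(-17/2)·1 = 17/2.
New z = 9/2 + (17/2) = 13.

13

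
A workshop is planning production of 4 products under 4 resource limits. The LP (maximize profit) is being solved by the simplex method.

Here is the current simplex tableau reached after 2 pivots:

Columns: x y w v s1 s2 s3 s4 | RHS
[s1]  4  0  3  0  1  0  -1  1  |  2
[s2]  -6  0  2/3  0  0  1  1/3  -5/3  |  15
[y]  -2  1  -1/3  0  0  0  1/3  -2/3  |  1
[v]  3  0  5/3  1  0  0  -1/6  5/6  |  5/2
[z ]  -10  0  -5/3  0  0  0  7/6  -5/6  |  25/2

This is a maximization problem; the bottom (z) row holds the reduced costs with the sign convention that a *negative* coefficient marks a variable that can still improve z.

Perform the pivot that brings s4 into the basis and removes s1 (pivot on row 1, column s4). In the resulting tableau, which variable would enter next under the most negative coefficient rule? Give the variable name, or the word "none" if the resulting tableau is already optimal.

x

Pivot element 1. New z-row = old z-row − (-5/6)·(row 1/1).
Updated z-row coefficients: x: -20/3, y: 0, w: 5/6, v: 0, s1: 5/6, s2: 0, s3: 1/3, s4: 0.
The most negative is -20/3 in column x, so x would enter next.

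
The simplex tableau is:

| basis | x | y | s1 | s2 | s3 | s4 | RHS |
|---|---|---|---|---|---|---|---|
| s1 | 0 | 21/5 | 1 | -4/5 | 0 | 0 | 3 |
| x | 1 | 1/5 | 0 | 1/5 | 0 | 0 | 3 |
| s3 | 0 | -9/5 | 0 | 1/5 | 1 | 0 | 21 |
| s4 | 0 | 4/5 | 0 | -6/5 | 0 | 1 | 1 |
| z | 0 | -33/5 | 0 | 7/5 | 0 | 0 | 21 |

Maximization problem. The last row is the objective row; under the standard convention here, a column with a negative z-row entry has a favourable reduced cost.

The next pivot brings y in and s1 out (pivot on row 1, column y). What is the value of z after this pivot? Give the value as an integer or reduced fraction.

180/7

Minimum ratio for y: 3/(21/5) = 5/7.
z changes by −(z-row coeff of y)·ratio = −(-33/5)·(5/7) = 33/7.
New z = 21 + (33/7) = 180/7.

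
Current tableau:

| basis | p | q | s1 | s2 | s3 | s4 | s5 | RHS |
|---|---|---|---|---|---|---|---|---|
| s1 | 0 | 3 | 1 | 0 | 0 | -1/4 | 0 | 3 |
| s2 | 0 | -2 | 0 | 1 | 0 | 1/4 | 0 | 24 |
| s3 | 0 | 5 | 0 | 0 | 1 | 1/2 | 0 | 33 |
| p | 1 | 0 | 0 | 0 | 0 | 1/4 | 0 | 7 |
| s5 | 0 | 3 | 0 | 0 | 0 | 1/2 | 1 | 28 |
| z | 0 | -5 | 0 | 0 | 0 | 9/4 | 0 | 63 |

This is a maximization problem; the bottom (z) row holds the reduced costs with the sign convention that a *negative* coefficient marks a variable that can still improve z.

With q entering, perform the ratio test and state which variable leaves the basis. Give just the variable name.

s1

Ratios: row 1 (s1): 3/3 = 1; row 2 (s2): entry -2 ≤ 0, skip; row 3 (s3): 33/5 = 33/5; row 4 (p): entry 0 ≤ 0, skip; row 5 (s5): 28/3 = 28/3.
Minimum ratio 1 is in the s1 row, so s1 leaves.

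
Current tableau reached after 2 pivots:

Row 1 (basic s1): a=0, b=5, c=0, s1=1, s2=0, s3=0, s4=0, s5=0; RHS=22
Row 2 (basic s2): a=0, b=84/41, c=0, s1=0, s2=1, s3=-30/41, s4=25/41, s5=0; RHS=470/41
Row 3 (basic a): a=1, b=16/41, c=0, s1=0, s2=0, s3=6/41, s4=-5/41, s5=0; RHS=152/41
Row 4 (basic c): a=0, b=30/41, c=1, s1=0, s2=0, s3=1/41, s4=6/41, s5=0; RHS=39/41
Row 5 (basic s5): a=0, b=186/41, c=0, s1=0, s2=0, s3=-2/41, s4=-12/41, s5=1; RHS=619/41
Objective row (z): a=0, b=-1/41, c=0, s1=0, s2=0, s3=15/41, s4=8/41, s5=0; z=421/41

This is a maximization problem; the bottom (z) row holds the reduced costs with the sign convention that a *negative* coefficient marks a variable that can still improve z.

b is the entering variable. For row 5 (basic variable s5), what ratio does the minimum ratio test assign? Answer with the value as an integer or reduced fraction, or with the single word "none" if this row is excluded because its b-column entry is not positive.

619/186

Ratio = RHS / (b entry) = (619/41) / (186/41) = 619/186.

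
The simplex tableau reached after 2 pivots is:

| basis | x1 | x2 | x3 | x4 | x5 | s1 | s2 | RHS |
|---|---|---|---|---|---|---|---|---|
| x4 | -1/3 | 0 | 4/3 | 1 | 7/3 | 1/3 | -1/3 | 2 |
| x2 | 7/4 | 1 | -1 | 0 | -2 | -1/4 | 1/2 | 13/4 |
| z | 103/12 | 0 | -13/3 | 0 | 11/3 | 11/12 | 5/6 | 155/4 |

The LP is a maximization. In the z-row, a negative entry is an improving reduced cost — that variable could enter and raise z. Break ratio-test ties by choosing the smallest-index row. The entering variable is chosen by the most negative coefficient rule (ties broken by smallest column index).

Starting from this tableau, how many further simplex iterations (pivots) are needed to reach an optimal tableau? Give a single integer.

2

pivot: x3 in, x4 out → z = 181/4
pivot: s2 in, x2 out → z = 50
No improving column remains; optimal.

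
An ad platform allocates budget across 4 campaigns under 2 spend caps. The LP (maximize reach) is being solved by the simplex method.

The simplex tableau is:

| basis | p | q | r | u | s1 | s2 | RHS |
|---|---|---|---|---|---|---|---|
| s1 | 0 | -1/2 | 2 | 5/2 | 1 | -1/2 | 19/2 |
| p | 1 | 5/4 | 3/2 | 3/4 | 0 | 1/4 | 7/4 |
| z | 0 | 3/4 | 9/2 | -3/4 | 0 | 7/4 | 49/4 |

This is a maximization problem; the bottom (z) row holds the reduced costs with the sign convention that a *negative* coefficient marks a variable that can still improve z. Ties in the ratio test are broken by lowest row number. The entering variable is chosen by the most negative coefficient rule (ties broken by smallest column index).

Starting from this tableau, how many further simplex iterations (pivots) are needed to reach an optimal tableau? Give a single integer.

1

pivot: u in, p out → z = 14
No improving column remains; optimal.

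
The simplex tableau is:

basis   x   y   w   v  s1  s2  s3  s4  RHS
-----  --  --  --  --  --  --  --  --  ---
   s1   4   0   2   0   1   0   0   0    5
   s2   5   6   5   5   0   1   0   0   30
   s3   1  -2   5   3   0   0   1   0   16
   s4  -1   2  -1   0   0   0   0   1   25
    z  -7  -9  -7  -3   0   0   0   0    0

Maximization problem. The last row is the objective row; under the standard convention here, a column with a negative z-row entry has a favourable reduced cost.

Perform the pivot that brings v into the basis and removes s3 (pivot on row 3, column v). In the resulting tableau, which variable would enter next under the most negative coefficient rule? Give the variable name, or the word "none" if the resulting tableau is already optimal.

Pivot element 3. New z-row = old z-row − (-3)·(row 3/3).
Updated z-row coefficients: x: -6, y: -11, w: -2, v: 0, s1: 0, s2: 0, s3: 1, s4: 0.
The most negative is -11 in column y, so y would enter next.

y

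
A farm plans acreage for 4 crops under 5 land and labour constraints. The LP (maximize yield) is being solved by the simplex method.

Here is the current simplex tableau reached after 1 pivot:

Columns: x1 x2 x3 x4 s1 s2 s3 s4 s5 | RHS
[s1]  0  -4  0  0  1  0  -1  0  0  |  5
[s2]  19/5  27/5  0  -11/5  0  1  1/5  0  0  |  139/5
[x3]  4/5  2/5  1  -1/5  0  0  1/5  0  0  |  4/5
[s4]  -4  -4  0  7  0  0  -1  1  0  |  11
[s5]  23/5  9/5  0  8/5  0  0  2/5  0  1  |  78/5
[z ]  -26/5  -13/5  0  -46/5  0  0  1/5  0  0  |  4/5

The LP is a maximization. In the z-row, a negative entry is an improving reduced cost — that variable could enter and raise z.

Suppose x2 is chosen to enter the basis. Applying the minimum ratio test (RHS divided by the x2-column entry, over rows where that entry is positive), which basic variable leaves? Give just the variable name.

Ratios: row 1 (s1): entry -4 ≤ 0, skip; row 2 (s2): (139/5)/(27/5) = 139/27; row 3 (x3): (4/5)/(2/5) = 2; row 4 (s4): entry -4 ≤ 0, skip; row 5 (s5): (78/5)/(9/5) = 26/3.
Minimum ratio 2 is in the x3 row, so x3 leaves.

x3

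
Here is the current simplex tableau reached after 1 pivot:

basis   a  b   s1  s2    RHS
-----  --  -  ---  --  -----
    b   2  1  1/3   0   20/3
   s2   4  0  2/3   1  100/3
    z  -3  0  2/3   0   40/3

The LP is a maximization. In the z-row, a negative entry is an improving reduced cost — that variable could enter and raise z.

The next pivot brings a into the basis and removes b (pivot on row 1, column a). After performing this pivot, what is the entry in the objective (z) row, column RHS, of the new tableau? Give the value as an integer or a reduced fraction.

70/3

Pivot element is row 1, column a: 2.
Normalize row 1: new (row 1, RHS) = (20/3)/2 = 10/3.
z-row ← z-row − (-3)·(new row 1): 40/3 − (-3)·(10/3) = 70/3.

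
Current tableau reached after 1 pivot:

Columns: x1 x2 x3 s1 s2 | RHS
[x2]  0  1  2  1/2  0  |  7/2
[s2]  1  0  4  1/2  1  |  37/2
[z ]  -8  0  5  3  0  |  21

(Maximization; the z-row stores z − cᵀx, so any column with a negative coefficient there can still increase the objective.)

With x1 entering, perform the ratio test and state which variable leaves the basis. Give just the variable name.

s2

Ratios: row 1 (x2): entry 0 ≤ 0, skip; row 2 (s2): (37/2)/1 = 37/2.
Minimum ratio 37/2 is in the s2 row, so s2 leaves.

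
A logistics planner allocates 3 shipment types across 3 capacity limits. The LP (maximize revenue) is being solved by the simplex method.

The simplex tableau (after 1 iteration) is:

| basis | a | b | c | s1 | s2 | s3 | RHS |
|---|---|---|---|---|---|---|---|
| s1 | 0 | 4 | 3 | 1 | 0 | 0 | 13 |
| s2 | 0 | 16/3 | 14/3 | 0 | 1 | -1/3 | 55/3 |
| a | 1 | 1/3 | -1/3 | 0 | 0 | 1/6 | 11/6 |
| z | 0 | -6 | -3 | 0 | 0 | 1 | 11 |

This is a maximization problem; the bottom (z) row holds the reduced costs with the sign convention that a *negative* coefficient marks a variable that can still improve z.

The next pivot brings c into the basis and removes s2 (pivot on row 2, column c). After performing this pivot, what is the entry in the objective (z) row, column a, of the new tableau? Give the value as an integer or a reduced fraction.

0

Pivot element is row 2, column c: 14/3.
Normalize row 2: new (row 2, a) = 0/(14/3) = 0.
z-row ← z-row − (-3)·(new row 2): 0 − (-3)·0 = 0.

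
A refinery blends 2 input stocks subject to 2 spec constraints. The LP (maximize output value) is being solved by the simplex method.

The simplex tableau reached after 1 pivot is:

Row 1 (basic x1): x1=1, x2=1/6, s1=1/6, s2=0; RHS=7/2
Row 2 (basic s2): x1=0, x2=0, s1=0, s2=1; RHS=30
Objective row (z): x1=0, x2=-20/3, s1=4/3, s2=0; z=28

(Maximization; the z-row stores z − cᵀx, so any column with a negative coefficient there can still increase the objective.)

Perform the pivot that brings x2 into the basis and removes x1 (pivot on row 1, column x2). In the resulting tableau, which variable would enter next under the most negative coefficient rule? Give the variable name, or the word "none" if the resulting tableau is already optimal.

none

Pivot element 1/6. New z-row = old z-row − (-20/3)·(row 1/(1/6)).
Updated z-row coefficients: x1: 40, x2: 0, s1: 8, s2: 0.
No coefficient is strictly negative; the tableau after this pivot is optimal.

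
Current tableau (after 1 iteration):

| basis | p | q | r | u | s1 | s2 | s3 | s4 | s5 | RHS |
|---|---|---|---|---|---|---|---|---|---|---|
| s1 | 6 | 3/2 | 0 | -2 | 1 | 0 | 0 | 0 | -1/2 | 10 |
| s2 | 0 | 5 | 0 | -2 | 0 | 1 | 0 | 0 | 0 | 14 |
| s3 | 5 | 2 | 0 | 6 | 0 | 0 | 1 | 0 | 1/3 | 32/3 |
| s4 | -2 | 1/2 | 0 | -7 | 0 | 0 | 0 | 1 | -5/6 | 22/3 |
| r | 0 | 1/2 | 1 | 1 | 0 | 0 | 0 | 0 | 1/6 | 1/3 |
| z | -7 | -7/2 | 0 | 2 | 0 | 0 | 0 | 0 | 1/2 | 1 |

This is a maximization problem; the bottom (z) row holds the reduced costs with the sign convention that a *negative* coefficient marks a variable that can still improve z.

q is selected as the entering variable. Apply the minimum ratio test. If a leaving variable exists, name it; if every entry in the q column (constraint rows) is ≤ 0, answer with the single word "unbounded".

r

Ratios: row 1 (s1): 10/(3/2) = 20/3; row 2 (s2): 14/5 = 14/5; row 3 (s3): (32/3)/2 = 16/3; row 4 (s4): (22/3)/(1/2) = 44/3; row 5 (r): (1/3)/(1/2) = 2/3.
Minimum ratio is in the r row, so r leaves.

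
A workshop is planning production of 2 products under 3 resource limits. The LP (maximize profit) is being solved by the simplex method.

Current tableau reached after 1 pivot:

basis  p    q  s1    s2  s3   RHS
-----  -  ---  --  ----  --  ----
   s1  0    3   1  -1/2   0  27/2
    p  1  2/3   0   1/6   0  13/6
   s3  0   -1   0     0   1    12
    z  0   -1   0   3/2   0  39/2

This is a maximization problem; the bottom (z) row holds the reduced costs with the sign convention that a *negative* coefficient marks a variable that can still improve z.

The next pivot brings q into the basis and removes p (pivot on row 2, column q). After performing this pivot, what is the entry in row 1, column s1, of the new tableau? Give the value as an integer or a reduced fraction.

Pivot element is row 2, column q: 2/3.
Normalize row 2: new (row 2, s1) = 0/(2/3) = 0.
row 1 ← row 1 − 3·(new row 2): 1 − 3·0 = 1.

1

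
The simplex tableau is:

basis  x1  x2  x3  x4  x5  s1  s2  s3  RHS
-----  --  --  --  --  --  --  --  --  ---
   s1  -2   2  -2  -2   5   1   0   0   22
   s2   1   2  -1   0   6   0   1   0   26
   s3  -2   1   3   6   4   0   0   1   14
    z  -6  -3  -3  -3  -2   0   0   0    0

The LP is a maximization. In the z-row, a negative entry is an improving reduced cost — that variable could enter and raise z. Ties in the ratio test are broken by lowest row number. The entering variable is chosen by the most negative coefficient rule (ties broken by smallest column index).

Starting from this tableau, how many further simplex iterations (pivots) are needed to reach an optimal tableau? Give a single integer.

pivot: x1 in, s2 out → z = 156
pivot: x3 in, s3 out → z = 750
No improving column remains; optimal.

2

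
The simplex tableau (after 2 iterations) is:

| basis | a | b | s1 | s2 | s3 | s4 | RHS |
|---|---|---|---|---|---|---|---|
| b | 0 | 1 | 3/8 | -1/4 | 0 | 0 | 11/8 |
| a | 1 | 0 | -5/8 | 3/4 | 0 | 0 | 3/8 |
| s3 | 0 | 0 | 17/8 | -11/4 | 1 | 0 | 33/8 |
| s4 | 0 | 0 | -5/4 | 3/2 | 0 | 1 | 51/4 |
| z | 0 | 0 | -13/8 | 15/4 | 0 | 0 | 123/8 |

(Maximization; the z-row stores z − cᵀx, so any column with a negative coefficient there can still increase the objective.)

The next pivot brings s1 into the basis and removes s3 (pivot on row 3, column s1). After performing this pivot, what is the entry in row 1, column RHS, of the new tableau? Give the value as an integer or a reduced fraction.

11/17

Pivot element is row 3, column s1: 17/8.
Normalize row 3: new (row 3, RHS) = (33/8)/(17/8) = 33/17.
row 1 ← row 1 − (3/8)·(new row 3): 11/8 − (3/8)·(33/17) = 11/17.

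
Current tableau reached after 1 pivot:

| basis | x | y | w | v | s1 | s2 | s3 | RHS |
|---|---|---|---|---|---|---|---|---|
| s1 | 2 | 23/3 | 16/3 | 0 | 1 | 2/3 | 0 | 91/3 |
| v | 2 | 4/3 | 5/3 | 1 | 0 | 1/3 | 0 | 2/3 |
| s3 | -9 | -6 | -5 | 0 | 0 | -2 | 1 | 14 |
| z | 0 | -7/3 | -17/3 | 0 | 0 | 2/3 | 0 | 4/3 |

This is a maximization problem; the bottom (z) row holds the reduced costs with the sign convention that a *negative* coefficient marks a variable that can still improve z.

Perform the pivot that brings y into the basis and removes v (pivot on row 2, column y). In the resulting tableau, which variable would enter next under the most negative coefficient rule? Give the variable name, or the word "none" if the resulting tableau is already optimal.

w

Pivot element 4/3. New z-row = old z-row − (-7/3)·(row 2/(4/3)).
Updated z-row coefficients: x: 7/2, y: 0, w: -11/4, v: 7/4, s1: 0, s2: 5/4, s3: 0.
The most negative is -11/4 in column w, so w would enter next.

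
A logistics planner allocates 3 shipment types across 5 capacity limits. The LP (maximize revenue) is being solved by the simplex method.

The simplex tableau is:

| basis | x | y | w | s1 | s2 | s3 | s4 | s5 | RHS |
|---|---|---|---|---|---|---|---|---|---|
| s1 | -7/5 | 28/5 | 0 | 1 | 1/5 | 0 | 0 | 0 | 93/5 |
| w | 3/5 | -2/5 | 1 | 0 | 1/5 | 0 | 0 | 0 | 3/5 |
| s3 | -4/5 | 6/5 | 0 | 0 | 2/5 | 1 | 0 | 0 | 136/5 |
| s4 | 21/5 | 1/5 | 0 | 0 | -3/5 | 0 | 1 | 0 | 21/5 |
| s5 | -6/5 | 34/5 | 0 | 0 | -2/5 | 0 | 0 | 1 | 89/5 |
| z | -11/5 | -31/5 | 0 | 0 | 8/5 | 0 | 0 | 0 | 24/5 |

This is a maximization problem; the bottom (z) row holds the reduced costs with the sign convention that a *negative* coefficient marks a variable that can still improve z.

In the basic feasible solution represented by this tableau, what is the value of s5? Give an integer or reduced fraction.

89/5

s5 is basic (row 5); its value is the RHS of that row: 89/5.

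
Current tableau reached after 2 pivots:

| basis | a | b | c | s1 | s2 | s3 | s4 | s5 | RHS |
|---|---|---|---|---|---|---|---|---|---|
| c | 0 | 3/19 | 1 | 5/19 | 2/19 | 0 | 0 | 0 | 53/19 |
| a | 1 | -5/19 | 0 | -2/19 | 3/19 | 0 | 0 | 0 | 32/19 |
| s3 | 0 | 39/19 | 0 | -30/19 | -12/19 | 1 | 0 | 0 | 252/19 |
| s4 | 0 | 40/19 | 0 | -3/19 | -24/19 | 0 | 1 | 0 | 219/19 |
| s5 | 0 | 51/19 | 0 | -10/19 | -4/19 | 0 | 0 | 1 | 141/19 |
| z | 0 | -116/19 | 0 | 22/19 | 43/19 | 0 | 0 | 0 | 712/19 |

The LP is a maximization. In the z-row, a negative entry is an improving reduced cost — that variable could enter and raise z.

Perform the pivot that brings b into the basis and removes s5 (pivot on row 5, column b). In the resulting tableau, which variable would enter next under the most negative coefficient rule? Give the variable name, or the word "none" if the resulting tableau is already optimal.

Pivot element 51/19. New z-row = old z-row − (-116/19)·(row 5/(51/19)).
Updated z-row coefficients: a: 0, b: 0, c: 0, s1: -2/51, s2: 91/51, s3: 0, s4: 0, s5: 116/51.
The most negative is -2/51 in column s1, so s1 would enter next.

s1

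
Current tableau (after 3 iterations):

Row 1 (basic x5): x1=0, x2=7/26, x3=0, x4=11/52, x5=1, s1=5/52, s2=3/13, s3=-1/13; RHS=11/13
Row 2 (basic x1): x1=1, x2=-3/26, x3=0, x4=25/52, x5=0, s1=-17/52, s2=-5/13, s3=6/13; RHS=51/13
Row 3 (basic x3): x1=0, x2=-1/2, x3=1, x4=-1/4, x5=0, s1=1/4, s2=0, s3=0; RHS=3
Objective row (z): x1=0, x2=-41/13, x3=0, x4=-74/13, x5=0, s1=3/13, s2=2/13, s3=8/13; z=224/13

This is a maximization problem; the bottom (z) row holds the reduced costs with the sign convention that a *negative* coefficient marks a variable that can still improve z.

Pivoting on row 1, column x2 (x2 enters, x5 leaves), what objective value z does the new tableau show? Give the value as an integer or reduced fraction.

Minimum ratio for x2: (11/13)/(7/26) = 22/7.
z changes by −(z-row coeff of x2)·ratio = −(-41/13)·(22/7) = 902/91.
New z = 224/13 + (902/91) = 190/7.

190/7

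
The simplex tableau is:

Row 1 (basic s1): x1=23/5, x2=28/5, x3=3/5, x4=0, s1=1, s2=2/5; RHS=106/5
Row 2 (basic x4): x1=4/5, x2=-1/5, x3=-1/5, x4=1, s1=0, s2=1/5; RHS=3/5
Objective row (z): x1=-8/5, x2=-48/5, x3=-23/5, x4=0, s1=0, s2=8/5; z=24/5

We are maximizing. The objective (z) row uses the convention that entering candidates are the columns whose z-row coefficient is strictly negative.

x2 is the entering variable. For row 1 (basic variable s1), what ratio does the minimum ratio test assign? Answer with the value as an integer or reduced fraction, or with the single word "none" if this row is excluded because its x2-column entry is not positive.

53/14

Ratio = RHS / (x2 entry) = (106/5) / (28/5) = 53/14.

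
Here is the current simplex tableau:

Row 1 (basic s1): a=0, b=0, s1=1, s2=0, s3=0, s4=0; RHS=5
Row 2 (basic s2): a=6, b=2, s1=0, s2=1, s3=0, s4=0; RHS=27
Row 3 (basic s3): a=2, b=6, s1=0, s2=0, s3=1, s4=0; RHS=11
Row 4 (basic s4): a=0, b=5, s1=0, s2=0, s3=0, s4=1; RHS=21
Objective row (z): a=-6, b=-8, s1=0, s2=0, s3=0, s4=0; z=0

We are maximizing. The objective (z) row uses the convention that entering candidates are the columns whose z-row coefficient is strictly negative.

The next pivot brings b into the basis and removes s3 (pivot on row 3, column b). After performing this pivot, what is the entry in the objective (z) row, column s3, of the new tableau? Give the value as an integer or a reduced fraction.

4/3

Pivot element is row 3, column b: 6.
Normalize row 3: new (row 3, s3) = 1/6 = 1/6.
z-row ← z-row − (-8)·(new row 3): 0 − (-8)·(1/6) = 4/3.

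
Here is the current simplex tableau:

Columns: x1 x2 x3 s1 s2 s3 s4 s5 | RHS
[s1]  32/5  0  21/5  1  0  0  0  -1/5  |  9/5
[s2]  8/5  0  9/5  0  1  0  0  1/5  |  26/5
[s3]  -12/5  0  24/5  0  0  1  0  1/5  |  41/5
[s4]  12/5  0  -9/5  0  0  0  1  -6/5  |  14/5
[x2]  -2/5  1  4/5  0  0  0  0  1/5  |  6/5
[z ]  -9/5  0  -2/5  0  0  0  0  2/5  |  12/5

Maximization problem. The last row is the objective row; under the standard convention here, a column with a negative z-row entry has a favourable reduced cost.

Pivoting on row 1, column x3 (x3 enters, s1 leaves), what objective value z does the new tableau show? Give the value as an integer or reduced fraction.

18/7

Minimum ratio for x3: (9/5)/(21/5) = 3/7.
z changes by −(z-row coeff of x3)·ratio = −(-2/5)·(3/7) = 6/35.
New z = 12/5 + (6/35) = 18/7.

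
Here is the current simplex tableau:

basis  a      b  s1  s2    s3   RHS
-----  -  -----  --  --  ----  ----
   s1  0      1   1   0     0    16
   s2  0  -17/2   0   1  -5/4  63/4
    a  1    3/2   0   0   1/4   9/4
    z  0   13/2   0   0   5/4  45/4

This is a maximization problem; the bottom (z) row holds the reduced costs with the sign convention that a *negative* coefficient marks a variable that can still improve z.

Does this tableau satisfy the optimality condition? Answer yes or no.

yes

No objective-row coefficient is strictly negative, so no entering variable exists; the tableau is optimal.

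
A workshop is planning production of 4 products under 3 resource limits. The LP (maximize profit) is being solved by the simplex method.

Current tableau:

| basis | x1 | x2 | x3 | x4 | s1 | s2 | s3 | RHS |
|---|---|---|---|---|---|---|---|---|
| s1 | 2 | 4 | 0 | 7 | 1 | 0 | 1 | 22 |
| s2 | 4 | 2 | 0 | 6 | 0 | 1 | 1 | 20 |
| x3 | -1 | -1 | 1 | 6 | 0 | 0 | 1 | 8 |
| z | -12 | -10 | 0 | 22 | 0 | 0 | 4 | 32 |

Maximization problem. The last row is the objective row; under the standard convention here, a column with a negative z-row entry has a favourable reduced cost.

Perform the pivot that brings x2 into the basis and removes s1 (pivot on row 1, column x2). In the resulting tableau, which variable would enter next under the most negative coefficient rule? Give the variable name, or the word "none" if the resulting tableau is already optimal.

Pivot element 4. New z-row = old z-row − (-10)·(row 1/4).
Updated z-row coefficients: x1: -7, x2: 0, x3: 0, x4: 79/2, s1: 5/2, s2: 0, s3: 13/2.
The most negative is -7 in column x1, so x1 would enter next.

x1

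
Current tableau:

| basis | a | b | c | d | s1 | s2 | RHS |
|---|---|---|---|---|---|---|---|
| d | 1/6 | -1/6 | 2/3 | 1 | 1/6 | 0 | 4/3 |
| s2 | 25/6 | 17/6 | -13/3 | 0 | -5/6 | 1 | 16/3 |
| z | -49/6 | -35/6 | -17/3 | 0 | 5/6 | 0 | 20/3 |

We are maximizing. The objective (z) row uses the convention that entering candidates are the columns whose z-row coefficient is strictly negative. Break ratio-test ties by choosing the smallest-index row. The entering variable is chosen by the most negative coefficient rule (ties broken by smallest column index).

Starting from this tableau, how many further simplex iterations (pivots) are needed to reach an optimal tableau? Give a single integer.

3

pivot: a in, s2 out → z = 428/25
pivot: c in, d out → z = 36
pivot: b in, a out → z = 76
No improving column remains; optimal.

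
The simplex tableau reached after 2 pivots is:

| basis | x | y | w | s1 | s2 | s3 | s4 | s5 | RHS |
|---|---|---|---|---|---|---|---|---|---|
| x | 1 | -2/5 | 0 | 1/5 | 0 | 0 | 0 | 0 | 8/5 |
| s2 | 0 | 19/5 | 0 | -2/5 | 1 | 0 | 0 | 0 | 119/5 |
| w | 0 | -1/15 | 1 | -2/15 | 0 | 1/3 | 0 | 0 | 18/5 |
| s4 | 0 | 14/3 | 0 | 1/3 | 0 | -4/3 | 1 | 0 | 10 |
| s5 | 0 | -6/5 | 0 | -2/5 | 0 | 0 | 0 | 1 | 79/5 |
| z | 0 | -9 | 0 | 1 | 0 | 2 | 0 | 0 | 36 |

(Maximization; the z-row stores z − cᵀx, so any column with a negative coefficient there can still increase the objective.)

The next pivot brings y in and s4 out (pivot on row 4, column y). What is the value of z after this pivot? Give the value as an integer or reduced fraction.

387/7

Minimum ratio for y: 10/(14/3) = 15/7.
z changes by −(z-row coeff of y)·ratio = −(-9)·(15/7) = 135/7.
New z = 36 + (135/7) = 387/7.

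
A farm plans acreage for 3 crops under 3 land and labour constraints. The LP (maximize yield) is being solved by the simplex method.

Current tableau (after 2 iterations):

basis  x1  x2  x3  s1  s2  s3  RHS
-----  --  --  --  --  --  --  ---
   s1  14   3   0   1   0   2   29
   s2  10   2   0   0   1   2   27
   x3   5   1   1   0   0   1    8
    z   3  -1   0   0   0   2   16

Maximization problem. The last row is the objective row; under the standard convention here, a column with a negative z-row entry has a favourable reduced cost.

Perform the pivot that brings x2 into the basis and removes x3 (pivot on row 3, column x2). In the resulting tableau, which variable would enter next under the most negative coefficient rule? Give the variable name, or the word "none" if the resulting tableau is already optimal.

none

Pivot element 1. New z-row = old z-row − (-1)·(row 3/1).
Updated z-row coefficients: x1: 8, x2: 0, x3: 1, s1: 0, s2: 0, s3: 3.
No coefficient is strictly negative; the tableau after this pivot is optimal.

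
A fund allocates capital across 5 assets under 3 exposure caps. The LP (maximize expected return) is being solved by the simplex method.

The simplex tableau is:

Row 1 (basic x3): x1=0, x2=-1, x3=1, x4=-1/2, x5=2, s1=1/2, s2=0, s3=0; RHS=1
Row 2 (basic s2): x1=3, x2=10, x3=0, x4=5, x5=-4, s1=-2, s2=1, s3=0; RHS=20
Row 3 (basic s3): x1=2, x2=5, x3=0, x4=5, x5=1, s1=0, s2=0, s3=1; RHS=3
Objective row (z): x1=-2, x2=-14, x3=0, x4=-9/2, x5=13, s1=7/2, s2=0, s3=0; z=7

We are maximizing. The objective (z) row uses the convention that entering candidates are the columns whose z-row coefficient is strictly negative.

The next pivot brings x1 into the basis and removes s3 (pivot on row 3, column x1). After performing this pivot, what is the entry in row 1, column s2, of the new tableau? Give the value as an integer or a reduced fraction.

Pivot element is row 3, column x1: 2.
Normalize row 3: new (row 3, s2) = 0/2 = 0.
row 1 ← row 1 − 0·(new row 3): 0 − 0·0 = 0.

0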